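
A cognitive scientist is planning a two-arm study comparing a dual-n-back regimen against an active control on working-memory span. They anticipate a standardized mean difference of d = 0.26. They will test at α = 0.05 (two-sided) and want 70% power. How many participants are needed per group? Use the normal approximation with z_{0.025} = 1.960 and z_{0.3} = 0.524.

For two independent groups with equal n: n = 2·((z_{α/2} + z_β) / d)².
z_{α/2} + z_β = 1.960 + 0.524 = 2.484.
n = 2 × (2.484 / 0.26)² = 2 × 9.554² = 2 × 91.28 = 182.6.
Round up to the next whole participant.

n = 183 per group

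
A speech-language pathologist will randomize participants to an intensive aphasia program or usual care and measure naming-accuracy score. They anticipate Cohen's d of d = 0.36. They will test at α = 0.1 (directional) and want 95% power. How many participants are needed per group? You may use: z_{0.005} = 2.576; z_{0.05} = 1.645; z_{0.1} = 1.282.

n = 133 per group

For two independent groups with equal n: n = 2·((z_{α} + z_β) / d)².
z_{α} + z_β = 1.282 + 1.645 = 2.927.
n = 2 × (2.927 / 0.36)² = 2 × 8.131² = 2 × 66.11 = 132.2.
Round up to the next whole participant.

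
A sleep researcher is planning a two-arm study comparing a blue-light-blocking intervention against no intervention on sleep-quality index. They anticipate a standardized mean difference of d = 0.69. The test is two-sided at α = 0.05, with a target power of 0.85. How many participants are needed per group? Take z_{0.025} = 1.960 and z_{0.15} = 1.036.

n = 38 per group

For two independent groups with equal n: n = 2·((z_{α/2} + z_β) / d)².
z_{α/2} + z_β = 1.960 + 1.036 = 2.996.
n = 2 × (2.996 / 0.69)² = 2 × 4.342² = 2 × 18.85 = 37.7.
Round up to the next whole participant.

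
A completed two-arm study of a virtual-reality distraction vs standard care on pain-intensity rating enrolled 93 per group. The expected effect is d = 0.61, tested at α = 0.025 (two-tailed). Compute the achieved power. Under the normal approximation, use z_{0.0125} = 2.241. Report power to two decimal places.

power ≈ 0.97

For two equal groups, power = Φ(d·√(n/2) − z_{α/2}).
d·√(n/2) = 0.61 × √(93/2) = 0.61 × 6.819 = 4.160.
z_β = 4.160 − 2.241 = 1.919.
Power = Φ(1.919) = 0.972.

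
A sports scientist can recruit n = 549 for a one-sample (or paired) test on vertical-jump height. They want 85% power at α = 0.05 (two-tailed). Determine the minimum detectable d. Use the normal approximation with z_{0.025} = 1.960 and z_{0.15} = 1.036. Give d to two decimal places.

For a single sample (or paired design) of n = 549: d_min = (z_{α/2} + z_β)/√n.
z-sum = 1.960 + 1.036 = 2.996.
d_min = 2.996 / √549 = 2.996 / 23.431 = 0.128.

d_min ≈ 0.13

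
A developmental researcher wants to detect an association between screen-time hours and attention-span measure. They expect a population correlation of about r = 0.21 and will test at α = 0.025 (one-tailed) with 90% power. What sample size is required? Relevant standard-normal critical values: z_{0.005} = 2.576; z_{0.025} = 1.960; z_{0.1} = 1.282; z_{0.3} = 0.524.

n = 235

Fisher's z: C = ½·ln((1+r)/(1−r)) = ½·ln(1.5316) = 0.2132.
n = ((z_{α} + z_β)/C)² + 3.
(1.960 + 1.282) / 0.2132 = 3.242 / 0.2132 = 15.206.
n = 15.206² + 3 = 231.23 + 3 = 234.2.
Round up.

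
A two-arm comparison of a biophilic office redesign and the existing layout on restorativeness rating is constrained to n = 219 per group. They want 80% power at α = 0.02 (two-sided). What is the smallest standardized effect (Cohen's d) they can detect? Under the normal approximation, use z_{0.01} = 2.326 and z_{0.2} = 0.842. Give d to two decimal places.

For two independent groups of n = 219 each: d_min = (z_{α/2} + z_β)·√(2/n).
z-sum = 2.326 + 0.842 = 3.168.
d_min = 3.168 × √(2/219) = 3.168 × 0.0956 = 0.303.

d_min ≈ 0.30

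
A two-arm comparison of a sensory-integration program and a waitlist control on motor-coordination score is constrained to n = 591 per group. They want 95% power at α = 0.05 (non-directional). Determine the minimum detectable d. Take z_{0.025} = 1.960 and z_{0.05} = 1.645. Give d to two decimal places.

d_min ≈ 0.21

For two independent groups of n = 591 each: d_min = (z_{α/2} + z_β)·√(2/n).
z-sum = 1.960 + 1.645 = 3.605.
d_min = 3.605 × √(2/591) = 3.605 × 0.0582 = 0.210.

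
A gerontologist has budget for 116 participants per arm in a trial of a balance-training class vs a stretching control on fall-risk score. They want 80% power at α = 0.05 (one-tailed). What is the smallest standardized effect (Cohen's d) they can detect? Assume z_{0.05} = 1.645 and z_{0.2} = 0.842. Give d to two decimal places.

For two independent groups of n = 116 each: d_min = (z_{α} + z_β)·√(2/n).
z-sum = 1.645 + 0.842 = 2.487.
d_min = 2.487 × √(2/116) = 2.487 × 0.1313 = 0.327.

d_min ≈ 0.33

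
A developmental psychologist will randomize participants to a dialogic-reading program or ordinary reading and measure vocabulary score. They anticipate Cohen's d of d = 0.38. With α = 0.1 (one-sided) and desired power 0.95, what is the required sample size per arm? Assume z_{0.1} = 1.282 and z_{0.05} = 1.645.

For two independent groups with equal n: n = 2·((z_{α} + z_β) / d)².
z_{α} + z_β = 1.282 + 1.645 = 2.927.
n = 2 × (2.927 / 0.38)² = 2 × 7.703² = 2 × 59.33 = 118.7.
Round up to the next whole participant.

n = 119 per group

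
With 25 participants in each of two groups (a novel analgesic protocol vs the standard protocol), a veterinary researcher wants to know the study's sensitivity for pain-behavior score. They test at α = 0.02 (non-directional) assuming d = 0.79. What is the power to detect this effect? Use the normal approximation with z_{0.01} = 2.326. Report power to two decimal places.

power ≈ 0.68

For two equal groups, power = Φ(d·√(n/2) − z_{α/2}).
d·√(n/2) = 0.79 × √(25/2) = 0.79 × 3.536 = 2.793.
z_β = 2.793 − 2.326 = 0.467.
Power = Φ(0.467) = 0.680.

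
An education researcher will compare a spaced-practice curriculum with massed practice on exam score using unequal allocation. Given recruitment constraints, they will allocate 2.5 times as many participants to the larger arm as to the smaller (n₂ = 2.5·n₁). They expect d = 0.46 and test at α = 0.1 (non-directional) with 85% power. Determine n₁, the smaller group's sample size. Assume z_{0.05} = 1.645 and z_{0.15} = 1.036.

With allocation ratio k = n₂/n₁ = 2.5, Var(x̄₁−x̄₂) = σ²(1/n₁ + 1/(k·n₁)) = σ²·(k+1)/(k·n₁).
So n₁ = (1 + 1/k)·((z_{α/2} + z_β)/d)² = 1.400 × (2.681/0.46)².
n₁ = 1.400 × 33.97 = 47.6.
Round up: n₁ = 48, giving n₂ = 2.5 × 48 = 120.

n₁ = 48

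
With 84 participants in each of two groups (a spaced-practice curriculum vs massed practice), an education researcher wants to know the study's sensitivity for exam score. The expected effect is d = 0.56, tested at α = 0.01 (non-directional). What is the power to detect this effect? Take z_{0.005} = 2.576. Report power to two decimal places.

For two equal groups, power = Φ(d·√(n/2) − z_{α/2}).
d·√(n/2) = 0.56 × √(84/2) = 0.56 × 6.481 = 3.629.
z_β = 3.629 − 2.576 = 1.053.
Power = Φ(1.053) = 0.854.

power ≈ 0.85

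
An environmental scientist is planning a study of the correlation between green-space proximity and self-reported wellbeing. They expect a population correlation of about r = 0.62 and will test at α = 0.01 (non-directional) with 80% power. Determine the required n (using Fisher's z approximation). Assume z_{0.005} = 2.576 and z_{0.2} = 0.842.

n = 26

Fisher's z: C = ½·ln((1+r)/(1−r)) = ½·ln(4.2632) = 0.7250.
n = ((z_{α/2} + z_β)/C)² + 3.
(2.576 + 0.842) / 0.7250 = 3.418 / 0.7250 = 4.714.
n = 4.714² + 3 = 22.23 + 3 = 25.2.
Round up.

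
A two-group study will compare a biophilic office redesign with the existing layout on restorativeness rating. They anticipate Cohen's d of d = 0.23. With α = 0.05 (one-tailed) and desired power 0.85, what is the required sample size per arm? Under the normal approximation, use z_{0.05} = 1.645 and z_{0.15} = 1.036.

n = 272 per group

For two independent groups with equal n: n = 2·((z_{α} + z_β) / d)².
z_{α} + z_β = 1.645 + 1.036 = 2.681.
n = 2 × (2.681 / 0.23)² = 2 × 11.657² = 2 × 135.87 = 271.7.
Round up to the next whole participant.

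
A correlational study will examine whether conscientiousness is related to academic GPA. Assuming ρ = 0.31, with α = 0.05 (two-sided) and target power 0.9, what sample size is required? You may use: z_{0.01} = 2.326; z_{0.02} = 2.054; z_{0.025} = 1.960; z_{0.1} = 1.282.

n = 106

Fisher's z: C = ½·ln((1+r)/(1−r)) = ½·ln(1.8986) = 0.3205.
n = ((z_{α/2} + z_β)/C)² + 3.
(1.960 + 1.282) / 0.3205 = 3.242 / 0.3205 = 10.115.
n = 10.115² + 3 = 102.32 + 3 = 105.3.
Round up.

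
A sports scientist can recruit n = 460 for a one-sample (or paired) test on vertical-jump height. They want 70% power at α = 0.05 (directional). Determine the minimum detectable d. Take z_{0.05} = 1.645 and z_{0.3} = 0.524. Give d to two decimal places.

d_min ≈ 0.10

For a single sample (or paired design) of n = 460: d_min = (z_{α} + z_β)/√n.
z-sum = 1.645 + 0.524 = 2.169.
d_min = 2.169 / √460 = 2.169 / 21.448 = 0.101.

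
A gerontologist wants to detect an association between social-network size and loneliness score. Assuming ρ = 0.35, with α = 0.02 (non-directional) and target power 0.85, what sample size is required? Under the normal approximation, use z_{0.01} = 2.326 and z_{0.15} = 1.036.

n = 88

Fisher's z: C = ½·ln((1+r)/(1−r)) = ½·ln(2.0769) = 0.3654.
n = ((z_{α/2} + z_β)/C)² + 3.
(2.326 + 1.036) / 0.3654 = 3.362 / 0.3654 = 9.201.
n = 9.201² + 3 = 84.66 + 3 = 87.7.
Round up.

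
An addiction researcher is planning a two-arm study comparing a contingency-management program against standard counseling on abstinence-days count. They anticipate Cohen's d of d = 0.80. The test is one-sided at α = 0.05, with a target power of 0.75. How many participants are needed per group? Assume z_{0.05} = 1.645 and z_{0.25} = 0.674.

For two independent groups with equal n: n = 2·((z_{α} + z_β) / d)².
z_{α} + z_β = 1.645 + 0.674 = 2.319.
n = 2 × (2.319 / 0.80)² = 2 × 2.899² = 2 × 8.40 = 16.8.
Round up to the next whole participant.

n = 17 per group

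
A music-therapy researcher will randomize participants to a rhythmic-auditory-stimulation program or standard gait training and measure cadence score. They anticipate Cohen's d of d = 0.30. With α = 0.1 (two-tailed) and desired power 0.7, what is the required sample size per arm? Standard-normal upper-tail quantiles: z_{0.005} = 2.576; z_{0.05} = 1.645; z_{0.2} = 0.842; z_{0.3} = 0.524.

For two independent groups with equal n: n = 2·((z_{α/2} + z_β) / d)².
z_{α/2} + z_β = 1.645 + 0.524 = 2.169.
n = 2 × (2.169 / 0.30)² = 2 × 7.230² = 2 × 52.27 = 104.5.
Round up to the next whole participant.

n = 105 per group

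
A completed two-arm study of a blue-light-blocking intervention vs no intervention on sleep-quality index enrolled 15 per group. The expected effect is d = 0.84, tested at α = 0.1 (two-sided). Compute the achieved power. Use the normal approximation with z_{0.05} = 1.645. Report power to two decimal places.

For two equal groups, power = Φ(d·√(n/2) − z_{α/2}).
d·√(n/2) = 0.84 × √(15/2) = 0.84 × 2.739 = 2.300.
z_β = 2.300 − 1.645 = 0.655.
Power = Φ(0.655) = 0.744.

power ≈ 0.74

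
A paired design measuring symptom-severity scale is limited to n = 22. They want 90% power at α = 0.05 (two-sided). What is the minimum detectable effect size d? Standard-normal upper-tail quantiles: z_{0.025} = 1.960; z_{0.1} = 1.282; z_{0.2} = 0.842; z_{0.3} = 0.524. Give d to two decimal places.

For a single sample (or paired design) of n = 22: d_min = (z_{α/2} + z_β)/√n.
z-sum = 1.960 + 1.282 = 3.242.
d_min = 3.242 / √22 = 3.242 / 4.690 = 0.691.

d_min ≈ 0.69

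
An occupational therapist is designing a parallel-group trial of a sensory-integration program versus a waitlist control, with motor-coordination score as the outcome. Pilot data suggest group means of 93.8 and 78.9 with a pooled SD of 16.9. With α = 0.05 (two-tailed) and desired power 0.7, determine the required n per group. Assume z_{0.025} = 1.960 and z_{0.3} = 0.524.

Cohen's d = |M₁ − M₂| / SD_pooled = |93.8 − 78.9| / 16.9 = 14.9 / 16.9 = 0.882.
For two independent groups with equal n: n = 2·((z_{α/2} + z_β) / d)².
z_{α/2} + z_β = 1.960 + 0.524 = 2.484.
n = 2 × (2.484 / 0.882)² = 2 × 2.816² = 2 × 7.93 = 15.9.
Round up to the next whole participant.

n = 16 per group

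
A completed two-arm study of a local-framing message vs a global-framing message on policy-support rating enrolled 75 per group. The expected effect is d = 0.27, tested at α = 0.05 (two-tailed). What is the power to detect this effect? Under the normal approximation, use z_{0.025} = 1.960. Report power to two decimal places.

power ≈ 0.38

For two equal groups, power = Φ(d·√(n/2) − z_{α/2}).
d·√(n/2) = 0.27 × √(75/2) = 0.27 × 6.124 = 1.653.
z_β = 1.653 − 1.960 = -0.307.
Power = Φ(-0.307) = 0.380.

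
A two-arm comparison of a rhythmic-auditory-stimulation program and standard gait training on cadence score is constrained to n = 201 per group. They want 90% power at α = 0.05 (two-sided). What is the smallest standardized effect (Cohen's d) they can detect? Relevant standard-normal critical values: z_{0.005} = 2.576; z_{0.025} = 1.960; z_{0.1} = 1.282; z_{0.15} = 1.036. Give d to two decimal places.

For two independent groups of n = 201 each: d_min = (z_{α/2} + z_β)·√(2/n).
z-sum = 1.960 + 1.282 = 3.242.
d_min = 3.242 × √(2/201) = 3.242 × 0.0998 = 0.323.

d_min ≈ 0.32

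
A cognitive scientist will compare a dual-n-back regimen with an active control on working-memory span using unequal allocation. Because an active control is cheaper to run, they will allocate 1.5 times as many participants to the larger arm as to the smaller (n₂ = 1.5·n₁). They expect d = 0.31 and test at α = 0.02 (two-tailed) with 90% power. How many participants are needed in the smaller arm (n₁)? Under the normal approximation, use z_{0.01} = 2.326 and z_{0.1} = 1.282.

With allocation ratio k = n₂/n₁ = 1.5, Var(x̄₁−x̄₂) = σ²(1/n₁ + 1/(k·n₁)) = σ²·(k+1)/(k·n₁).
So n₁ = (1 + 1/k)·((z_{α/2} + z_β)/d)² = 1.667 × (3.608/0.31)².
n₁ = 1.667 × 135.46 = 225.8.
Round up: n₁ = 226, giving n₂ = 1.5 × 226 = 339.

n₁ = 226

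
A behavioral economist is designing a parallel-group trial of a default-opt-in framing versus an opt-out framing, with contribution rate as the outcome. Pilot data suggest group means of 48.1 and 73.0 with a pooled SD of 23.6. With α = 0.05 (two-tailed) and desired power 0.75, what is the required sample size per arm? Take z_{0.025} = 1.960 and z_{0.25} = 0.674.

n = 13 per group

Cohen's d = |M₁ − M₂| / SD_pooled = |48.1 − 73.0| / 23.6 = 24.9 / 23.6 = 1.055.
For two independent groups with equal n: n = 2·((z_{α/2} + z_β) / d)².
z_{α/2} + z_β = 1.960 + 0.674 = 2.634.
n = 2 × (2.634 / 1.055)² = 2 × 2.497² = 2 × 6.23 = 12.5.
Round up to the next whole participant.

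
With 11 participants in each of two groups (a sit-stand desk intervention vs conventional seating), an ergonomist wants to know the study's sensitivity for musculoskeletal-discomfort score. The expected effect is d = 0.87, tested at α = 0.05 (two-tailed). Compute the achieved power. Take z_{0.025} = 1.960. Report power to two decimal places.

power ≈ 0.53

For two equal groups, power = Φ(d·√(n/2) − z_{α/2}).
d·√(n/2) = 0.87 × √(11/2) = 0.87 × 2.345 = 2.040.
z_β = 2.040 − 1.960 = 0.080.
Power = Φ(0.080) = 0.532.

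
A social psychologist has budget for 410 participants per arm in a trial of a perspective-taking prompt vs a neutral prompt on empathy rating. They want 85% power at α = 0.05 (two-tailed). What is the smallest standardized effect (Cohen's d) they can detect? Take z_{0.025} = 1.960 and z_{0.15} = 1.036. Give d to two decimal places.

d_min ≈ 0.21

For two independent groups of n = 410 each: d_min = (z_{α/2} + z_β)·√(2/n).
z-sum = 1.960 + 1.036 = 2.996.
d_min = 2.996 × √(2/410) = 2.996 × 0.0698 = 0.209.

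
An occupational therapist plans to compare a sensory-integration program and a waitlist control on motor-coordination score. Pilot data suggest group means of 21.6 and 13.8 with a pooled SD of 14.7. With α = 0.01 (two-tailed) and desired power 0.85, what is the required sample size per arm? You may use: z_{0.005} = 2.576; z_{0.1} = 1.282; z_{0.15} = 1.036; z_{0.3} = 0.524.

Cohen's d = |M₁ − M₂| / SD_pooled = |21.6 − 13.8| / 14.7 = 7.8 / 14.7 = 0.531.
For two independent groups with equal n: n = 2·((z_{α/2} + z_β) / d)².
z_{α/2} + z_β = 2.576 + 1.036 = 3.612.
n = 2 × (3.612 / 0.531)² = 2 × 6.802² = 2 × 46.27 = 92.5.
Round up to the next whole participant.

n = 93 per group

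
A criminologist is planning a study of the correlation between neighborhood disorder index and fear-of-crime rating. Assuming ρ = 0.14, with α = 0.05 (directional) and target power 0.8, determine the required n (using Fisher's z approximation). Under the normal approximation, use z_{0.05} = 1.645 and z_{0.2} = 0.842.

n = 315

Fisher's z: C = ½·ln((1+r)/(1−r)) = ½·ln(1.3256) = 0.1409.
n = ((z_{α} + z_β)/C)² + 3.
(1.645 + 0.842) / 0.1409 = 2.487 / 0.1409 = 17.651.
n = 17.651² + 3 = 311.55 + 3 = 314.6.
Round up.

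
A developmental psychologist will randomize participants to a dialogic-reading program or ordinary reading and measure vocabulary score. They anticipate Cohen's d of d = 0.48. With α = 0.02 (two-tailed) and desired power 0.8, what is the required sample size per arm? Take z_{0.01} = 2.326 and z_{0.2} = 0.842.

n = 88 per group

For two independent groups with equal n: n = 2·((z_{α/2} + z_β) / d)².
z_{α/2} + z_β = 2.326 + 0.842 = 3.168.
n = 2 × (3.168 / 0.48)² = 2 × 6.600² = 2 × 43.56 = 87.1.
Round up to the next whole participant.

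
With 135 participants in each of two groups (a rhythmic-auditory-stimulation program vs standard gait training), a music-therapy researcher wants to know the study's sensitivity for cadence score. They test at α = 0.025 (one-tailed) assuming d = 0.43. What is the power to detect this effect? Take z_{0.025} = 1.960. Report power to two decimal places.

power ≈ 0.94

For two equal groups, power = Φ(d·√(n/2) − z_{α}).
d·√(n/2) = 0.43 × √(135/2) = 0.43 × 8.216 = 3.533.
z_β = 3.533 − 1.960 = 1.573.
Power = Φ(1.573) = 0.942.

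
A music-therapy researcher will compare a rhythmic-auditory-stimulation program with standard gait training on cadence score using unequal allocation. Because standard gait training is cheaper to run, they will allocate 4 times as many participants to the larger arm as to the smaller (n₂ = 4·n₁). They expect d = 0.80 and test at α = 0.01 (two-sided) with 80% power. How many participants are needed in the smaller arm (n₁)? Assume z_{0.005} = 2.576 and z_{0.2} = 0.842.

n₁ = 23

With allocation ratio k = n₂/n₁ = 4, Var(x̄₁−x̄₂) = σ²(1/n₁ + 1/(k·n₁)) = σ²·(k+1)/(k·n₁).
So n₁ = (1 + 1/k)·((z_{α/2} + z_β)/d)² = 1.250 × (3.418/0.80)².
n₁ = 1.250 × 18.25 = 22.8.
Round up: n₁ = 23, giving n₂ = 4 × 23 = 92.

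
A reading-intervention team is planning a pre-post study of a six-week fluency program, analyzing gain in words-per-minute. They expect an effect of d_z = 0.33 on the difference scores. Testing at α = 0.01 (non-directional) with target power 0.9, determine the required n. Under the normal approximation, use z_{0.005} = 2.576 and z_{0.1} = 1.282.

For a paired (one-sample on differences) test: n = ((z_{α/2} + z_β) / d)².
z_{α/2} + z_β = 2.576 + 1.282 = 3.858.
n = (3.858 / 0.33)² = 11.691² = 136.68.
Round up.

n = 137 pairs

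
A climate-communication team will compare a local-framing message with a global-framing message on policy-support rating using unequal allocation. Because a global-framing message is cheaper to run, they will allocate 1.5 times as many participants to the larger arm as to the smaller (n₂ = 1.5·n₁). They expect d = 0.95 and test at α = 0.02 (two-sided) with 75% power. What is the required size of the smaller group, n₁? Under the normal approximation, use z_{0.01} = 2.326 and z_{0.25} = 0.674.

With allocation ratio k = n₂/n₁ = 1.5, Var(x̄₁−x̄₂) = σ²(1/n₁ + 1/(k·n₁)) = σ²·(k+1)/(k·n₁).
So n₁ = (1 + 1/k)·((z_{α/2} + z_β)/d)² = 1.667 × (3.000/0.95)².
n₁ = 1.667 × 9.97 = 16.6.
Round up: n₁ = 17, giving n₂ = ⌈1.5 × 17⌉ = ⌈25.5⌉ = 26.

n₁ = 17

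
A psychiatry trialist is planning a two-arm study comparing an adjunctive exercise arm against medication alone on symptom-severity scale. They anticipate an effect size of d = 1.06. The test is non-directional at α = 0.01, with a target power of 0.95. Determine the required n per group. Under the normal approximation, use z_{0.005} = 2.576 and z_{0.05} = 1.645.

n = 32 per group

For two independent groups with equal n: n = 2·((z_{α/2} + z_β) / d)².
z_{α/2} + z_β = 2.576 + 1.645 = 4.221.
n = 2 × (4.221 / 1.06)² = 2 × 3.982² = 2 × 15.86 = 31.7.
Round up to the next whole participant.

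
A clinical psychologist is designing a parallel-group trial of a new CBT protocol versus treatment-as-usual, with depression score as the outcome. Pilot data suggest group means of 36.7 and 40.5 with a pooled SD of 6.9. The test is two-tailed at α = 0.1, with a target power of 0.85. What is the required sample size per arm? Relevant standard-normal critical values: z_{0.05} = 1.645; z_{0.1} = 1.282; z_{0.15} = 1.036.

n = 48 per group

Cohen's d = |M₁ − M₂| / SD_pooled = |36.7 − 40.5| / 6.9 = 3.8 / 6.9 = 0.551.
For two independent groups with equal n: n = 2·((z_{α/2} + z_β) / d)².
z_{α/2} + z_β = 1.645 + 1.036 = 2.681.
n = 2 × (2.681 / 0.551)² = 2 × 4.866² = 2 × 23.68 = 47.4.
Round up to the next whole participant.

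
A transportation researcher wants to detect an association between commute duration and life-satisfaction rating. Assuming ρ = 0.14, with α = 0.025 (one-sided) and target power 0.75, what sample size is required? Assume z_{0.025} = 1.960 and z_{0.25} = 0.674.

n = 353

Fisher's z: C = ½·ln((1+r)/(1−r)) = ½·ln(1.3256) = 0.1409.
n = ((z_{α} + z_β)/C)² + 3.
(1.960 + 0.674) / 0.1409 = 2.634 / 0.1409 = 18.694.
n = 18.694² + 3 = 349.47 + 3 = 352.5.
Round up.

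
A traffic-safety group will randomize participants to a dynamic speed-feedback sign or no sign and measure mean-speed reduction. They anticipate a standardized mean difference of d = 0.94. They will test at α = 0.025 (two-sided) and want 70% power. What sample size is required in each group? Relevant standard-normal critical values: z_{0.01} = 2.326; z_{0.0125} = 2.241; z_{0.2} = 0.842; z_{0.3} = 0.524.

n = 18 per group

For two independent groups with equal n: n = 2·((z_{α/2} + z_β) / d)².
z_{α/2} + z_β = 2.241 + 0.524 = 2.765.
n = 2 × (2.765 / 0.94)² = 2 × 2.941² = 2 × 8.65 = 17.3.
Round up to the next whole participant.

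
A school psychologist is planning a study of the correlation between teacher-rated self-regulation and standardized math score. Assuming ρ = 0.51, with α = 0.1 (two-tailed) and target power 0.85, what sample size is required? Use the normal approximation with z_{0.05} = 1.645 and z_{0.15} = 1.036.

Fisher's z: C = ½·ln((1+r)/(1−r)) = ½·ln(3.0816) = 0.5627.
n = ((z_{α/2} + z_β)/C)² + 3.
(1.645 + 1.036) / 0.5627 = 2.681 / 0.5627 = 4.765.
n = 4.765² + 3 = 22.70 + 3 = 25.7.
Round up.

n = 26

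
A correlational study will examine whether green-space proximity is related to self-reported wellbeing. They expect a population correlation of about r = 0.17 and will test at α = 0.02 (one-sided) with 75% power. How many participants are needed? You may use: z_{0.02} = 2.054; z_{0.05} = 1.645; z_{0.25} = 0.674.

n = 256

Fisher's z: C = ½·ln((1+r)/(1−r)) = ½·ln(1.4096) = 0.1717.
n = ((z_{α} + z_β)/C)² + 3.
(2.054 + 0.674) / 0.1717 = 2.728 / 0.1717 = 15.888.
n = 15.888² + 3 = 252.43 + 3 = 255.4.
Round up.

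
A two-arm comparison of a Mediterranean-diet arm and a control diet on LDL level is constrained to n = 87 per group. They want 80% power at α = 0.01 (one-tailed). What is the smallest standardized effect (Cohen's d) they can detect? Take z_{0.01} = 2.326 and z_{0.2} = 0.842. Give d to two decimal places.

d_min ≈ 0.48

For two independent groups of n = 87 each: d_min = (z_{α} + z_β)·√(2/n).
z-sum = 2.326 + 0.842 = 3.168.
d_min = 3.168 × √(2/87) = 3.168 × 0.1516 = 0.480.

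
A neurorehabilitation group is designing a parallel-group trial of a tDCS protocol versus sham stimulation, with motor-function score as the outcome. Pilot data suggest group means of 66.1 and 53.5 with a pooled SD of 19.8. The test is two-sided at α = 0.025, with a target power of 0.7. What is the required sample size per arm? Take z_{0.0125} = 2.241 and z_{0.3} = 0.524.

Cohen's d = |M₁ − M₂| / SD_pooled = |66.1 − 53.5| / 19.8 = 12.6 / 19.8 = 0.636.
For two independent groups with equal n: n = 2·((z_{α/2} + z_β) / d)².
z_{α/2} + z_β = 2.241 + 0.524 = 2.765.
n = 2 × (2.765 / 0.636)² = 2 × 4.347² = 2 × 18.90 = 37.8.
Round up to the next whole participant.

n = 38 per group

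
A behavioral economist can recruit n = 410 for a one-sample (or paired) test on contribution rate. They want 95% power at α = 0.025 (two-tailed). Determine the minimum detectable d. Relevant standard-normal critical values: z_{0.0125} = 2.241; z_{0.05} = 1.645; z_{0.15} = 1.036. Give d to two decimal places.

For a single sample (or paired design) of n = 410: d_min = (z_{α/2} + z_β)/√n.
z-sum = 2.241 + 1.645 = 3.886.
d_min = 3.886 / √410 = 3.886 / 20.248 = 0.192.

d_min ≈ 0.19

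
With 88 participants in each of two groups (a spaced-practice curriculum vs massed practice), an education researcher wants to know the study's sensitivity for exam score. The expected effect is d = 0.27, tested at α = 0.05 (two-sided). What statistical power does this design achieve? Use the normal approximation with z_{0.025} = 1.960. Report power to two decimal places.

power ≈ 0.43

For two equal groups, power = Φ(d·√(n/2) − z_{α/2}).
d·√(n/2) = 0.27 × √(88/2) = 0.27 × 6.633 = 1.791.
z_β = 1.791 − 1.960 = -0.169.
Power = Φ(-0.169) = 0.433.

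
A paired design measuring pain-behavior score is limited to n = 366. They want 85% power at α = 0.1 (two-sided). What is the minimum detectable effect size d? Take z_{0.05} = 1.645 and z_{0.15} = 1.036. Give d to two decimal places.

For a single sample (or paired design) of n = 366: d_min = (z_{α/2} + z_β)/√n.
z-sum = 1.645 + 1.036 = 2.681.
d_min = 2.681 / √366 = 2.681 / 19.131 = 0.140.

d_min ≈ 0.14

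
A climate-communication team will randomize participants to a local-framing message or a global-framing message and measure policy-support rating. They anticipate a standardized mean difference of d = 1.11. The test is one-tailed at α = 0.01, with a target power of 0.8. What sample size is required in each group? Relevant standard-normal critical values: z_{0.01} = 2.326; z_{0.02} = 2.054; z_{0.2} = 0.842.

For two independent groups with equal n: n = 2·((z_{α} + z_β) / d)².
z_{α} + z_β = 2.326 + 0.842 = 3.168.
n = 2 × (3.168 / 1.11)² = 2 × 2.854² = 2 × 8.15 = 16.3.
Round up to the next whole participant.

n = 17 per group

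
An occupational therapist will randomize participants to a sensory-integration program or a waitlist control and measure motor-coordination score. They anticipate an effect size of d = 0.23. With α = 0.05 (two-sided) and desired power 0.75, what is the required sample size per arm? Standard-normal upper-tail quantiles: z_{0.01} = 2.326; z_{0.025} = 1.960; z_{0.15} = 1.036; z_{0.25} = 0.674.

n = 263 per group

For two independent groups with equal n: n = 2·((z_{α/2} + z_β) / d)².
z_{α/2} + z_β = 1.960 + 0.674 = 2.634.
n = 2 × (2.634 / 0.23)² = 2 × 11.452² = 2 × 131.15 = 262.3.
Round up to the next whole participant.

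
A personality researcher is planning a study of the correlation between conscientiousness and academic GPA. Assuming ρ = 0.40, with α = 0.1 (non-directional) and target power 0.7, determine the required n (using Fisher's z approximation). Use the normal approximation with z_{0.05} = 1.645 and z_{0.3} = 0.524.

n = 30

Fisher's z: C = ½·ln((1+r)/(1−r)) = ½·ln(2.3333) = 0.4236.
n = ((z_{α/2} + z_β)/C)² + 3.
(1.645 + 0.524) / 0.4236 = 2.169 / 0.4236 = 5.120.
n = 5.120² + 3 = 26.22 + 3 = 29.2.
Round up.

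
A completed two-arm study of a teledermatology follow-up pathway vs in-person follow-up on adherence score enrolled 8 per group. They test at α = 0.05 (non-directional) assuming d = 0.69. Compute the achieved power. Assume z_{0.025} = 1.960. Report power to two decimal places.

For two equal groups, power = Φ(d·√(n/2) − z_{α/2}).
d·√(n/2) = 0.69 × √(8/2) = 0.69 × 2.000 = 1.380.
z_β = 1.380 − 1.960 = -0.580.
Power = Φ(-0.580) = 0.281.

power ≈ 0.28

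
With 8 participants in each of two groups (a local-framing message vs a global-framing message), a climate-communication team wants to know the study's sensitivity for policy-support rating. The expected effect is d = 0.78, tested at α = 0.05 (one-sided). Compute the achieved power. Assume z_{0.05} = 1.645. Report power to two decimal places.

power ≈ 0.47

For two equal groups, power = Φ(d·√(n/2) − z_{α}).
d·√(n/2) = 0.78 × √(8/2) = 0.78 × 2.000 = 1.560.
z_β = 1.560 − 1.645 = -0.085.
Power = Φ(-0.085) = 0.466.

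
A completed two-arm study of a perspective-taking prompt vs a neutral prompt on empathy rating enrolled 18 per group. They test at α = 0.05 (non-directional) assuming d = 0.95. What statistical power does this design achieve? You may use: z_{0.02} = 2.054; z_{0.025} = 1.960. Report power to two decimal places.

power ≈ 0.81

For two equal groups, power = Φ(d·√(n/2) − z_{α/2}).
d·√(n/2) = 0.95 × √(18/2) = 0.95 × 3.000 = 2.850.
z_β = 2.850 − 1.960 = 0.890.
Power = Φ(0.890) = 0.813.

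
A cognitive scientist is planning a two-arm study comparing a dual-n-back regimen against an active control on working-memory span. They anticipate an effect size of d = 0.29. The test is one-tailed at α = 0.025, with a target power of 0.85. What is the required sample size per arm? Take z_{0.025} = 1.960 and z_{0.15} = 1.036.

n = 214 per group

For two independent groups with equal n: n = 2·((z_{α} + z_β) / d)².
z_{α} + z_β = 1.960 + 1.036 = 2.996.
n = 2 × (2.996 / 0.29)² = 2 × 10.331² = 2 × 106.73 = 213.5.
Round up to the next whole participant.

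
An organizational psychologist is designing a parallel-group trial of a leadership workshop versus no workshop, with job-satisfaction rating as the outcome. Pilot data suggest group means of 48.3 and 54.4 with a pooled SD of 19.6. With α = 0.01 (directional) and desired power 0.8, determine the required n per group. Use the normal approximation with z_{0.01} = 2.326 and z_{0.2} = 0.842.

Cohen's d = |M₁ − M₂| / SD_pooled = |48.3 − 54.4| / 19.6 = 6.1 / 19.6 = 0.311.
For two independent groups with equal n: n = 2·((z_{α} + z_β) / d)².
z_{α} + z_β = 2.326 + 0.842 = 3.168.
n = 2 × (3.168 / 0.311)² = 2 × 10.186² = 2 × 103.76 = 207.5.
Round up to the next whole participant.

n = 208 per group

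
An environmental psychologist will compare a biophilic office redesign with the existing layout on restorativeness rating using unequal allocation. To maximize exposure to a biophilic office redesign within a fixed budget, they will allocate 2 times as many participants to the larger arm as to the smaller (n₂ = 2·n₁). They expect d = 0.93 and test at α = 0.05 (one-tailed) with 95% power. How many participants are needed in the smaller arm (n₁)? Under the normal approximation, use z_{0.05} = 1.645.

With allocation ratio k = n₂/n₁ = 2, Var(x̄₁−x̄₂) = σ²(1/n₁ + 1/(k·n₁)) = σ²·(k+1)/(k·n₁).
So n₁ = (1 + 1/k)·((z_{α} + z_β)/d)² = 1.500 × (3.290/0.93)².
n₁ = 1.500 × 12.51 = 18.8.
Round up: n₁ = 19, giving n₂ = 2 × 19 = 38.

n₁ = 19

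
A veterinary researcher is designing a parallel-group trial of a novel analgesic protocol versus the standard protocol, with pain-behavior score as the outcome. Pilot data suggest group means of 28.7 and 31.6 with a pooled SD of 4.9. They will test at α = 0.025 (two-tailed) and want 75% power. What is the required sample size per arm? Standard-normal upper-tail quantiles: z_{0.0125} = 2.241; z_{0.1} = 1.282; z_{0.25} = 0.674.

Cohen's d = |M₁ − M₂| / SD_pooled = |28.7 − 31.6| / 4.9 = 2.9 / 4.9 = 0.592.
For two independent groups with equal n: n = 2·((z_{α/2} + z_β) / d)².
z_{α/2} + z_β = 2.241 + 0.674 = 2.915.
n = 2 × (2.915 / 0.592)² = 2 × 4.924² = 2 × 24.25 = 48.5.
Round up to the next whole participant.

n = 49 per group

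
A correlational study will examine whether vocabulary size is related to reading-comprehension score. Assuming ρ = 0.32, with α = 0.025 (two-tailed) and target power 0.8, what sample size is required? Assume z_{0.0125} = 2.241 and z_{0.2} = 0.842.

Fisher's z: C = ½·ln((1+r)/(1−r)) = ½·ln(1.9412) = 0.3316.
n = ((z_{α/2} + z_β)/C)² + 3.
(2.241 + 0.842) / 0.3316 = 3.083 / 0.3316 = 9.297.
n = 9.297² + 3 = 86.44 + 3 = 89.4.
Round up.

n = 90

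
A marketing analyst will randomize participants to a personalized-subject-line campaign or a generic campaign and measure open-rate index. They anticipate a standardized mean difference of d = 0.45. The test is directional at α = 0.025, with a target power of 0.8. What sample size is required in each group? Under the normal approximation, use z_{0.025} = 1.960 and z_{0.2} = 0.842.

For two independent groups with equal n: n = 2·((z_{α} + z_β) / d)².
z_{α} + z_β = 1.960 + 0.842 = 2.802.
n = 2 × (2.802 / 0.45)² = 2 × 6.227² = 2 × 38.77 = 77.5.
Round up to the next whole participant.

n = 78 per group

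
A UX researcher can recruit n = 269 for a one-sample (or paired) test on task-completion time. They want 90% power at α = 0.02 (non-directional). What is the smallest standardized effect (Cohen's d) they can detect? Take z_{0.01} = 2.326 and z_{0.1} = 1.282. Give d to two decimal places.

For a single sample (or paired design) of n = 269: d_min = (z_{α/2} + z_β)/√n.
z-sum = 2.326 + 1.282 = 3.608.
d_min = 3.608 / √269 = 3.608 / 16.401 = 0.220.

d_min ≈ 0.22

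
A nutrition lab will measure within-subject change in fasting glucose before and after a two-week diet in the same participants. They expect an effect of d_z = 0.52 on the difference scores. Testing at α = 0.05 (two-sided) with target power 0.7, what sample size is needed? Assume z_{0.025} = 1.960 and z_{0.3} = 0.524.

n = 23 pairs

For a paired (one-sample on differences) test: n = ((z_{α/2} + z_β) / d)².
z_{α/2} + z_β = 1.960 + 0.524 = 2.484.
n = (2.484 / 0.52)² = 4.777² = 22.82.
Round up.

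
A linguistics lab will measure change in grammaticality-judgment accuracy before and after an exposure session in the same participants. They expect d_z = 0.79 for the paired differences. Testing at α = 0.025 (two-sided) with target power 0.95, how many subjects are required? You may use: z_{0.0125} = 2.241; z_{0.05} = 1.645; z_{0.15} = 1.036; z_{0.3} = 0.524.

n = 25 pairs

For a paired (one-sample on differences) test: n = ((z_{α/2} + z_β) / d)².
z_{α/2} + z_β = 2.241 + 1.645 = 3.886.
n = (3.886 / 0.79)² = 4.919² = 24.20.
Round up.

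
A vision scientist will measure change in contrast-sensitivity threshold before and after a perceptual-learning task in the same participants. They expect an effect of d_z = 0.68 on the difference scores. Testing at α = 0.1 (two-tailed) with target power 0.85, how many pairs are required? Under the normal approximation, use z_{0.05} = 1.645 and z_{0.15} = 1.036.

n = 16 pairs

For a paired (one-sample on differences) test: n = ((z_{α/2} + z_β) / d)².
z_{α/2} + z_β = 1.645 + 1.036 = 2.681.
n = (2.681 / 0.68)² = 3.943² = 15.54.
Round up.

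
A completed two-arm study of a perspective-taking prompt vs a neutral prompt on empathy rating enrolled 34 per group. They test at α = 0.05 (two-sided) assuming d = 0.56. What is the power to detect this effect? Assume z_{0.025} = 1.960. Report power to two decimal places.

power ≈ 0.64

For two equal groups, power = Φ(d·√(n/2) − z_{α/2}).
d·√(n/2) = 0.56 × √(34/2) = 0.56 × 4.123 = 2.309.
z_β = 2.309 − 1.960 = 0.349.
Power = Φ(0.349) = 0.636.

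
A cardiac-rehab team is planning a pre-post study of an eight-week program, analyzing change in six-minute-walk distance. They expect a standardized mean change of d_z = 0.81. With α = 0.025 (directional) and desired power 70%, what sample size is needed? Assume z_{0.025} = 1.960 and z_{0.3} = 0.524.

For a paired (one-sample on differences) test: n = ((z_{α} + z_β) / d)².
z_{α} + z_β = 1.960 + 0.524 = 2.484.
n = (2.484 / 0.81)² = 3.067² = 9.40.
Round up.

n = 10 pairs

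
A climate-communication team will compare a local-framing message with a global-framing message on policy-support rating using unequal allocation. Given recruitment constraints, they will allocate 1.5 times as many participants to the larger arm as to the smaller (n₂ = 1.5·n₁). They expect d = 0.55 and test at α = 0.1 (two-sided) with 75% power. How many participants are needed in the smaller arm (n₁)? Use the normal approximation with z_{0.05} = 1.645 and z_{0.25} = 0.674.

With allocation ratio k = n₂/n₁ = 1.5, Var(x̄₁−x̄₂) = σ²(1/n₁ + 1/(k·n₁)) = σ²·(k+1)/(k·n₁).
So n₁ = (1 + 1/k)·((z_{α/2} + z_β)/d)² = 1.667 × (2.319/0.55)².
n₁ = 1.667 × 17.78 = 29.6.
Round up: n₁ = 30, giving n₂ = 1.5 × 30 = 45.

n₁ = 30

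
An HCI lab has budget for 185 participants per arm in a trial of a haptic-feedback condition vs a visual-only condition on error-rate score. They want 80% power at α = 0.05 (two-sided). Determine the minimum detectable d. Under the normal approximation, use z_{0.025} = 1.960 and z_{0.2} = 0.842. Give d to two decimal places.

For two independent groups of n = 185 each: d_min = (z_{α/2} + z_β)·√(2/n).
z-sum = 1.960 + 0.842 = 2.802.
d_min = 2.802 × √(2/185) = 2.802 × 0.1040 = 0.291.

d_min ≈ 0.29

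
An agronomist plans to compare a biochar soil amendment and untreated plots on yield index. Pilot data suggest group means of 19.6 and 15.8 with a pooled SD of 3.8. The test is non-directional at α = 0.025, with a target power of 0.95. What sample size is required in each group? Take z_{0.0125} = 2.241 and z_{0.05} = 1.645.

Cohen's d = |M₁ − M₂| / SD_pooled = |19.6 − 15.8| / 3.8 = 3.8 / 3.8 = 1.000.
For two independent groups with equal n: n = 2·((z_{α/2} + z_β) / d)².
z_{α/2} + z_β = 2.241 + 1.645 = 3.886.
n = 2 × (3.886 / 1.000)² = 2 × 3.886² = 2 × 15.10 = 30.2.
Round up to the next whole participant.

n = 31 per group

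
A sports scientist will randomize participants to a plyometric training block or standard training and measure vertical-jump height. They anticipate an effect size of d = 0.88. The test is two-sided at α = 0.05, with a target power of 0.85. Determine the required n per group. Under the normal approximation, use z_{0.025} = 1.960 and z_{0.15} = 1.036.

n = 24 per group

For two independent groups with equal n: n = 2·((z_{α/2} + z_β) / d)².
z_{α/2} + z_β = 1.960 + 1.036 = 2.996.
n = 2 × (2.996 / 0.88)² = 2 × 3.405² = 2 × 11.59 = 23.2.
Round up to the next whole participant.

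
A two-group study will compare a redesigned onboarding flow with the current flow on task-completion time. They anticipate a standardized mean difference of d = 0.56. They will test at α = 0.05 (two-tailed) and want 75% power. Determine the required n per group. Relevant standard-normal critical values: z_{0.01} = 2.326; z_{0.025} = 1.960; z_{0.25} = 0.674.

For two independent groups with equal n: n = 2·((z_{α/2} + z_β) / d)².
z_{α/2} + z_β = 1.960 + 0.674 = 2.634.
n = 2 × (2.634 / 0.56)² = 2 × 4.704² = 2 × 22.12 = 44.2.
Round up to the next whole participant.

n = 45 per group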